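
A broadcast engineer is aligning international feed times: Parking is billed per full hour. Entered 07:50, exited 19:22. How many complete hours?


Start: 07:50
End: 19:22
Hour difference: 19 - 7 = 12 hours
Minute difference: 22 - 50 = -28 minutes
Total minutes: 692
Complete hours: 692 / 60 = 11 (remainder 32)

11


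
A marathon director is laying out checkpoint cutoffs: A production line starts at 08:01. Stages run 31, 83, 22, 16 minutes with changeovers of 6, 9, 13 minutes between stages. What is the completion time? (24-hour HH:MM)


Start: 08:01 = 481 min from midnight
  after task 1 (31 min): 08:32
  after break (6 min): 08:38
  after task 2 (83 min): 10:01
  after break (9 min): 10:10
  after task 3 (22 min): 10:32
  after break (13 min): 10:45
  after task 4 (16 min): 11:01
Total elapsed: 180 minutes
End time: 11:01

11:01


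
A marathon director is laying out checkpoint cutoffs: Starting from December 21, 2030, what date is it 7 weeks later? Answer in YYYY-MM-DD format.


Start: 2030-12-21
Weeks to add: 7
Convert to days: 7 x 7 = 49 days
Add 49 days to 2030-12-21
Result: 2031-02-08

2031-02-08


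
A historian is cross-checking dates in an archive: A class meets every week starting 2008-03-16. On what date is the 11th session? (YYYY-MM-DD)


First occurrence: 2008-03-16 (occurrence 1)
Each occurrence is 7 days after the previous.
Occurrence 11 is 10 weeks after the first.
10 weeks = 70 days
2008-03-16 + 70 days = 2008-05-25

2008-05-25


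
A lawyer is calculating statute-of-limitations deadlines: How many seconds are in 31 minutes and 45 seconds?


Minutes: 31
Seconds: 45
Convert minutes to seconds: 31 x 60 = 1860
Add remaining seconds: 1860 + 45 = 1905

1905


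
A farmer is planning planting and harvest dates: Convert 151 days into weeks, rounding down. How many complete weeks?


Total days: 151
Days per week: 7
Division: 151 / 7 = 21 remainder 4
Complete weeks: 21
Remaining days: 4

21


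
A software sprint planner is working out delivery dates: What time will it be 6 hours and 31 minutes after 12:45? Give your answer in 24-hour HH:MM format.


Start time: 12:45
Adding: 6 hours 31 minutes
Minutes: 45 + 31 = 76
Minute overflow: 76 >= 60, so carry 1 hour, minutes = 16
Hours: 12 + 6 + 1 = 19
Result: 19:16

19:16


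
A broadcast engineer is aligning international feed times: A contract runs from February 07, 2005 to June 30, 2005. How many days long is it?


Start date: 2005-02-07
End date: 2005-06-30
Feb 2005: +22 days
Mar 2005: +31 days
Apr 2005: +30 days
May 2005: +31 days
Jun 2005: +29 days
Total: 143 days

143


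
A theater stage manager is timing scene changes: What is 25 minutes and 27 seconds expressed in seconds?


Minutes: 25
Extra seconds: 27
Seconds per minute: 60
Minutes to seconds: 25 x 60 = 1500
Total: 1500 + 27 = 1527

1527


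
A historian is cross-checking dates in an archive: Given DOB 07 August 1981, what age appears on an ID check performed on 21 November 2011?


Birth: 1981-08-07
Reference: 2011-11-21
Year difference: 2011 - 1981 = 30
Has birthday (08-07) occurred by 11-21? Yes
Age in full years: 30

30


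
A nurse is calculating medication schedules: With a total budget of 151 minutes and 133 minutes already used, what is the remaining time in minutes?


Total budget: 151 minutes
Time used: 133 minutes
Remaining: 151 - 133 = 18 minutes
Percent used: 88.1%
Percent remaining: 11.9%

18


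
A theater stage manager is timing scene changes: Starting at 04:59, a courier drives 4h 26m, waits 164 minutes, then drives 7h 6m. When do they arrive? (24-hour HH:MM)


Depart: 04:59
Leg 1: +266 min -> 09:25
Layover: +164 min -> 12:09
Leg 2: +426 min -> 19:15
Total travel: 856 minutes = 14h 16m
Arrival: 19:15

19:15


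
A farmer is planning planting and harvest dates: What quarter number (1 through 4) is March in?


Month: March (month 3)
Q1: January-March (months 1-3)
Q2: April-June (months 4-6)
Q3: July-September (months 7-9)
Q4: October-December (months 10-12)
Month 3 falls in Q1

1


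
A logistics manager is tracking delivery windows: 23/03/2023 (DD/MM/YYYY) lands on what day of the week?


Date: 2023-03-23
January 1, 2023 is a Sunday
Day of year: 82
Offset from Jan 1: 81 days
81 mod 7 = 4
Result: Thursday

Thursday


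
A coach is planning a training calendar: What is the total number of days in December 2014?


Month: December
Year: 2014
December is a 31-day month
Total: 31 days

31


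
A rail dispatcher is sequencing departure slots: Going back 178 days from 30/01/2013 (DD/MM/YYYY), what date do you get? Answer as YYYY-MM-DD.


Start: 2013-01-30
Subtracting 178 days
Days already passed in January: 30
After going back through January: 148 more days to subtract
December 2012: 31 days, 117 remaining
November 2012: 30 days, 87 remaining
October 2012: 31 days, 56 remaining
September 2012: 30 days, 26 remaining
Result: 2012-08-05

2012-08-05


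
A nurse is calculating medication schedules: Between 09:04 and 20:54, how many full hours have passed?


Start: 09:04
End: 20:54
Hour difference: 20 - 9 = 11 hours
Minute difference: 54 - 4 = 50 minutes
Total minutes: 710
Complete hours: 710 / 60 = 11 (remainder 50)

11


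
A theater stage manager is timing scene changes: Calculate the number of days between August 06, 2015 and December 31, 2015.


Start: August 06, 2015
End: December 31, 2015
Days left in August: 25
September: 30
October: 31
November: 30
December: 31
Sum of remaining months: 122
Total: 25 + 122 = 147

147


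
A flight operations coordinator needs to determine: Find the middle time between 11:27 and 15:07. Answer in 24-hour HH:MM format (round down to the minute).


Start time: 11:27 = 687 minutes from midnight
End time: 15:07 = 907 minutes from midnight
Sum: 687 + 907 = 1594
Midpoint: 1594 / 2 = 797 minutes
Convert: 797 / 60 = 13 hours, 17 minutes
Result: 13:17

13:17


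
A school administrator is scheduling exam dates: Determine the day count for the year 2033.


Year: 2033
Check leap year rules:
Divisible by 4? No
2033 is not a leap year
Days: 365

365


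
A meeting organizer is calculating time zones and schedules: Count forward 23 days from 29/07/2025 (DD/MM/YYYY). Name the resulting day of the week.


Start: 2025-07-29 (Tuesday)
Step 1 - find target date: add 23 days
  2025-07-29 + 23 days = 2025-08-21
Step 2 - day of week:
  23 mod 7 = 2
  Tuesday + 2 days -> Thursday
Result: Thursday (2025-08-21)

Thursday


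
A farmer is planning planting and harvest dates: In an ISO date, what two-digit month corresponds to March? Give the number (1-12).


Calendar month order:
2. February
3. March <--
4. April
March is month number 3

3


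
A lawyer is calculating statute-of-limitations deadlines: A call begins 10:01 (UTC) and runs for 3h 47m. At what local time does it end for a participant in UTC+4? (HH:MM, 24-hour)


Start: 10:01 in UTC
Step 1 - add duration:
  minutes: 1 + 47 = 48
  hours: 10 + 3 + 0 = 13
  end in UTC: 13:48
Step 2 - convert UTC -> UTC+4:
  offset difference: 4 - (0) = 4 hours
  13 + (4) = 17 -> mod 24 = 17
Result: 17:48 in UTC+4

17:48


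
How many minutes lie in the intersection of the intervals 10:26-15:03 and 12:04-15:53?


Interval A: [626, 903] minutes from midnight
Interval B: [724, 953] minutes from midnight
Overlap start = max(626, 724) = 724
Overlap end = min(903, 953) = 903
Overlap = 903 - 724 = 179 minutes

179


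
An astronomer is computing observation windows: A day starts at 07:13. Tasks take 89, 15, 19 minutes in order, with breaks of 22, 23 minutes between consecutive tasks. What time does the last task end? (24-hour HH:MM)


Start: 07:13 = 433 min from midnight
  after task 1 (89 min): 08:42
  after break (22 min): 09:04
  after task 2 (15 min): 09:19
  after break (23 min): 09:42
  after task 3 (19 min): 10:01
Total elapsed: 168 minutes
End time: 10:01

10:01


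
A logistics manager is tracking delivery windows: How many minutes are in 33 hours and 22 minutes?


Hours: 33
Minutes: 22
Convert hours to minutes: 33 x 60 = 1980
Add remaining minutes: 1980 + 22 = 2002

2002


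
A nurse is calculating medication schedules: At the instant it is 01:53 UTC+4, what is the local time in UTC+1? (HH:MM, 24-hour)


Local time: 01:53 at UTC+4 (offset 4h)
Target zone: UTC+1 (offset 1h)
Difference: 1 - (4) = -3 hours
Calculation: 1 + (-3) = -2
Wraparound: (-2) mod 24 = 22
Result: 22:53

22:53


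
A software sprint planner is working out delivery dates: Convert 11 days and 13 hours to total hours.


Days: 11
Extra hours: 13
Hours per day: 24
Days to hours: 11 x 24 = 264
Total: 264 + 13 = 277

277


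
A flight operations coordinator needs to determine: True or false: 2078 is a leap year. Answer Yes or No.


Year: 2078
Divisible by 4? 2078 / 4 = 519.5 -> No
Not divisible by 4, so NOT a leap year

No


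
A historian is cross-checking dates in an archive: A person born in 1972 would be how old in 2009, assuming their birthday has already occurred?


Birth year: 1972
Current year: 2009
Age = current year - birth year
Age = 2009 - 1972 = 37

37


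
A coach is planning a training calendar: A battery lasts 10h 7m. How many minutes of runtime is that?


Hours: 10
Extra minutes: 7
Minutes per hour: 60
Hours to minutes: 10 x 60 = 600
Total: 600 + 7 = 607

607


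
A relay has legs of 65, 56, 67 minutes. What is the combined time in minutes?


Durations: 65, 56, 67
Running sum: 65
+ 56 = 121
+ 67 = 188
Total duration: 188 minutes
That is 3 hours and 8 minutes

188


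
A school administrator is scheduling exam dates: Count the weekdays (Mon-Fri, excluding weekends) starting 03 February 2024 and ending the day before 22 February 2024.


Start: 2024-02-03 (Saturday)
End (exclusive): 2024-02-22 (Thursday)
Total calendar days: 19
Full weeks: 19 // 7 = 2 -> 10 weekdays
Remaining 5 days starting on Saturday:
  Sat(-), Sun(-), Mon(w), Tue(w), Wed(w) -> 3 weekdays
Total business days: 10 + 3 = 13

13


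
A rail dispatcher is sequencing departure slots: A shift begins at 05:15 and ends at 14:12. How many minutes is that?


Start time: 05:15 = 315 minutes from midnight
End time: 14:12 = 852 minutes from midnight
Difference: 852 - 315 = 537 minutes
That is 8 hours and 57 minutes

537


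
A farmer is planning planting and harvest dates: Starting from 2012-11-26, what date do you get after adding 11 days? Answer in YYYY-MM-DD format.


Start: 2012-11-26
Adding 11 days
Days remaining in November: 4
After November: 7 days still to add
December 2012 has 31 days, need 7
Result: 2012-12-07

2012-12-07


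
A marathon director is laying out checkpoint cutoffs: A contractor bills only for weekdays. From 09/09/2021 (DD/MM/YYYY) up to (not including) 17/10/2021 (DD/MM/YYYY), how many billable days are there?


Start: 2021-09-09 (Thursday)
End (exclusive): 2021-10-17 (Sunday)
Total calendar days: 38
Full weeks: 38 // 7 = 5 -> 25 weekdays
Remaining 3 days starting on Thursday:
  Thu(w), Fri(w), Sat(-) -> 2 weekdays
Total business days: 25 + 2 = 27

27


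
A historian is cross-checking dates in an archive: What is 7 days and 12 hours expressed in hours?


Days: 7
Extra hours: 12
Hours per day: 24
Days to hours: 7 x 24 = 168
Total: 168 + 12 = 180

180


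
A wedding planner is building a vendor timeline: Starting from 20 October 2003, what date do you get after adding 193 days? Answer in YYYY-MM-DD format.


Start: 2003-10-20
Adding 193 days
Days remaining in October: 11
After October: 182 days still to add
November 2003: 30 days, 152 remaining
December 2003: 31 days, 121 remaining
January 2004: 31 days, 90 remaining
February 2004: 29 days, 61 remaining
Result: 2004-04-30

2004-04-30


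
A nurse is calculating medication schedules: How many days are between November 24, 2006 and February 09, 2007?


Start date: 2006-11-24
End date: 2007-02-09
Nov 2006: +7 days
Dec 2006: +31 days
Jan 2007: +31 days
Feb 2007: +8 days
Total: 77 days

77


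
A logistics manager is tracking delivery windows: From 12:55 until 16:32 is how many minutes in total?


Start time: 12:55 = 775 minutes from midnight
End time: 16:32 = 992 minutes from midnight
Difference: 992 - 775 = 217 minutes
That is 3 hours and 37 minutes

217


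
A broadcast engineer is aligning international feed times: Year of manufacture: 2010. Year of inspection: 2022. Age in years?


Birth year: 2010
Current year: 2022
Age = current year - birth year
Age = 2022 - 2010 = 12

12


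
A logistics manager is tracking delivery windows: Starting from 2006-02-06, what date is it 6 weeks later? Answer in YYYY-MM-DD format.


Start: 2006-02-06
Weeks to add: 6
Convert to days: 6 x 7 = 42 days
Add 42 days to 2006-02-06
Result: 2006-03-20

2006-03-20


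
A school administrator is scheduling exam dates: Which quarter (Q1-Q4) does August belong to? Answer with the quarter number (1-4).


Month: August (month 8)
Q1: January-March (months 1-3)
Q2: April-June (months 4-6)
Q3: July-September (months 7-9)
Q4: October-December (months 10-12)
Month 8 falls in Q3

3


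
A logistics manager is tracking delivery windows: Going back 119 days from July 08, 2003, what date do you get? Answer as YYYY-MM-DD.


Start: 2003-07-08
Subtracting 119 days
Days already passed in July: 8
After going back through July: 111 more days to subtract
June 2003: 30 days, 81 remaining
May 2003: 31 days, 50 remaining
April 2003: 30 days, 20 remaining
March 2003 has 31 days, need 20
Result: 2003-03-11

2003-03-11


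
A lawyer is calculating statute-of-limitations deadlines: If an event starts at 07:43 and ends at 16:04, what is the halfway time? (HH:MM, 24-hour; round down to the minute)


Start time: 07:43 = 463 minutes from midnight
End time: 16:04 = 964 minutes from midnight
Sum: 463 + 964 = 1427
Midpoint: 1427 / 2 = 713 minutes
Convert: 713 / 60 = 11 hours, 53 minutes
Result: 11:53

11:53


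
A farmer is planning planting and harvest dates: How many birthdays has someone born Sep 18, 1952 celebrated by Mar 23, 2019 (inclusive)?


Birth: 1952-09-18
Reference: 2019-03-23
Year difference: 2019 - 1952 = 67
Has birthday (09-18) occurred by 03-23? No
Birthday not yet reached this year -> subtract 1
Age in full years: 66

66


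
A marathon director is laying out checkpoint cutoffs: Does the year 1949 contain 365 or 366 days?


Year: 1949
Check leap year rules:
Divisible by 4? No
1949 is not a leap year
Days: 365

365


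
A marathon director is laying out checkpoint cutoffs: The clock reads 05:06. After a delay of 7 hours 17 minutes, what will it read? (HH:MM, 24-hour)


Start time: 05:06
Adding: 7 hours 17 minutes
Minutes: 6 + 17 = 23
Hours: 5 + 7 + 0 = 12
Result: 12:23

12:23


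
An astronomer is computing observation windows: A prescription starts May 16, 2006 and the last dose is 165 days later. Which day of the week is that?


Start: 2006-05-16 (Tuesday)
Step 1 - find target date: add 165 days
  2006-05-16 + 165 days = 2006-10-28
Step 2 - day of week:
  165 mod 7 = 4
  Tuesday + 4 days -> Saturday
Result: Saturday (2006-10-28)

Saturday


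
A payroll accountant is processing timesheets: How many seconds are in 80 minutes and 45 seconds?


Minutes: 80
Extra seconds: 45
Seconds per minute: 60
Minutes to seconds: 80 x 60 = 4800
Total: 4800 + 45 = 4845

4845


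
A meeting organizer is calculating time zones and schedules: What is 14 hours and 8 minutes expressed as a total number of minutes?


Hours: 14
Minutes: 8
Convert hours to minutes: 14 x 60 = 840
Add remaining minutes: 840 + 8 = 848

848


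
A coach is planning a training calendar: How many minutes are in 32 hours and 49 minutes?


Hours: 32
Extra minutes: 49
Minutes per hour: 60
Hours to minutes: 32 x 60 = 1920
Total: 1920 + 49 = 1969

1969


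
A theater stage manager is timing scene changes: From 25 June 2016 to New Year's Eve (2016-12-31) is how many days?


Start: June 25, 2016
End: December 31, 2016
Days left in June: 5
July: 31
August: 31
September: 30
October: 31
... plus remaining months
Sum of remaining months: 184
Total: 5 + 184 = 189

189


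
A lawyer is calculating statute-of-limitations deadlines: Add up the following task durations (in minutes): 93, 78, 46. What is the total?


Durations: 93, 78, 46
Running sum: 93
+ 78 = 171
+ 46 = 217
Total duration: 217 minutes
That is 3 hours and 37 minutes

217


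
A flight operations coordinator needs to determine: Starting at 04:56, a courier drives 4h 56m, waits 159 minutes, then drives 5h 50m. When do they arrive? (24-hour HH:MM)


Depart: 04:56
Leg 1: +296 min -> 09:52
Layover: +159 min -> 12:31
Leg 2: +350 min -> 18:21
Total travel: 805 minutes = 13h 25m
Arrival: 18:21

18:21


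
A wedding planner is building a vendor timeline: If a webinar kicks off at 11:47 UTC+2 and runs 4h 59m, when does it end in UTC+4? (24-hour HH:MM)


Start: 11:47 in UTC+2
Step 1 - add duration:
  minutes: 47 + 59 = 106 (carry 1h)
  hours: 11 + 4 + 1 = 16
  end in UTC+2: 16:46
Step 2 - convert UTC+2 -> UTC+4:
  offset difference: 4 - (2) = 2 hours
  16 + (2) = 18 -> mod 24 = 18
Result: 18:46 in UTC+4

18:46


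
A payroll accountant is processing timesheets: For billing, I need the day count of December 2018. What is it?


Month: December
Year: 2018
December is a 31-day month
Total: 31 days

31


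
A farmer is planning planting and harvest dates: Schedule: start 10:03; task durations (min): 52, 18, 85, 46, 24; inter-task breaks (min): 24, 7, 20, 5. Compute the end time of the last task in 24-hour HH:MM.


Start: 10:03 = 603 min from midnight
  after task 1 (52 min): 10:55
  after break (24 min): 11:19
  after task 2 (18 min): 11:37
  after break (7 min): 11:44
  after task 3 (85 min): 13:09
  after break (20 min): 13:29
  after task 4 (46 min): 14:15
  after break (5 min): 14:20
  after task 5 (24 min): 14:44
Total elapsed: 281 minutes
End time: 14:44

14:44


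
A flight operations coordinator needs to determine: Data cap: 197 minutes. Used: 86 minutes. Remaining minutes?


Total budget: 197 minutes
Time used: 86 minutes
Remaining: 197 - 86 = 111 minutes
Percent used: 43.7%
Percent remaining: 56.3%

111


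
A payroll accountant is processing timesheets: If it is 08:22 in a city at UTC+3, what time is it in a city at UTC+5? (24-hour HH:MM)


Local time: 08:22 at UTC+3 (offset 3h)
Target zone: UTC+5 (offset 5h)
Difference: 5 - (3) = 2 hours
Calculation: 8 + (2) = 10
Result: 10:22

10:22


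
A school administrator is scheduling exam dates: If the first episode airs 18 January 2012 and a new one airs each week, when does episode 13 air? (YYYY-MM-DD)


First occurrence: 2012-01-18 (occurrence 1)
Each occurrence is 7 days after the previous.
Occurrence 13 is 12 weeks after the first.
12 weeks = 84 days
2012-01-18 + 84 days = 2012-04-11

2012-04-11


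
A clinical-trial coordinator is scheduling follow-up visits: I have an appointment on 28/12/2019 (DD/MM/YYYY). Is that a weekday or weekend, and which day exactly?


Date: 2019-12-28
January 1, 2019 is a Tuesday
Day of year: 362
Offset from Jan 1: 361 days
361 mod 7 = 4
Result: Saturday

Saturday


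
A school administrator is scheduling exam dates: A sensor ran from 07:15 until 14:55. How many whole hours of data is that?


Start: 07:15
End: 14:55
Hour difference: 14 - 7 = 7 hours
Minute difference: 55 - 15 = 40 minutes
Total minutes: 460
Complete hours: 460 / 60 = 7 (remainder 40)

7


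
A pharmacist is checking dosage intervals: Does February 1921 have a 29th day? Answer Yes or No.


Year: 1921
Divisible by 4? 1921 / 4 = 480.25 -> No
Not divisible by 4, so NOT a leap year

No


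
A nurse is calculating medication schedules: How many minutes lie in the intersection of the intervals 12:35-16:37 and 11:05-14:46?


Interval A: [755, 997] minutes from midnight
Interval B: [665, 886] minutes from midnight
Overlap start = max(755, 665) = 755
Overlap end = min(997, 886) = 886
Overlap = 886 - 755 = 131 minutes

131


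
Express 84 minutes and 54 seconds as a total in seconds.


Minutes: 84
Seconds: 54
Convert minutes to seconds: 84 x 60 = 5040
Add remaining seconds: 5040 + 54 = 5094

5094


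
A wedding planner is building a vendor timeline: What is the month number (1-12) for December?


Calendar month order:
11. November
12. December <--
December is month number 12

12


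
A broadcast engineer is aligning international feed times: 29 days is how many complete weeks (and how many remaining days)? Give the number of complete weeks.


Total days: 29
Days per week: 7
Division: 29 / 7 = 4 remainder 1
Complete weeks: 4
Remaining days: 1

4


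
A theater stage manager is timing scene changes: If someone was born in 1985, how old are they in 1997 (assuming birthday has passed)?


Birth year: 1985
Current year: 1997
Age = current year - birth year
Age = 1997 - 1985 = 12

12


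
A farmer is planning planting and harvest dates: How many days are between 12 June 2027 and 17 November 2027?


Start date: 2027-06-12
End date: 2027-11-17
Jun 2027: +19 days
Jul 2027: +31 days
Aug 2027: +31 days
... (3 more months)
Total: 158 days

158


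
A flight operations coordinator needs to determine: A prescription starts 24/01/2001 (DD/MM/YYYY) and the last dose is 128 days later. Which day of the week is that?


Start: 2001-01-24 (Wednesday)
Step 1 - find target date: add 128 days
  2001-01-24 + 128 days = 2001-06-01
Step 2 - day of week:
  128 mod 7 = 2
  Wednesday + 2 days -> Friday
Result: Friday (2001-06-01)

Friday


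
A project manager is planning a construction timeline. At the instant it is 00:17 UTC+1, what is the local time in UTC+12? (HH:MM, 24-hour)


Local time: 00:17 at UTC+1 (offset 1h)
Target zone: UTC+12 (offset 12h)
Difference: 12 - (1) = 11 hours
Calculation: 0 + (11) = 11
Result: 11:17

11:17


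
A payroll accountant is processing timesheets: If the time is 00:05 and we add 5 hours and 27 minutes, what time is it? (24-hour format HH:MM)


Start time: 00:05
Adding: 5 hours 27 minutes
Minutes: 5 + 27 = 32
Hours: 0 + 5 + 0 = 5
Result: 05:32

05:32


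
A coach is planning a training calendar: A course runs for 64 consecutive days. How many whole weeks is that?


Total days: 64
Days per week: 7
Division: 64 / 7 = 9 remainder 1
Complete weeks: 9
Remaining days: 1

9


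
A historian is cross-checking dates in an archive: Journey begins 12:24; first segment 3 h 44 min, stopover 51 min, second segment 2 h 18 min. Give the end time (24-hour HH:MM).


Depart: 12:24
Leg 1: +224 min -> 16:08
Layover: +51 min -> 16:59
Leg 2: +138 min -> 19:17
Total travel: 413 minutes = 6h 53m
Arrival: 19:17

19:17


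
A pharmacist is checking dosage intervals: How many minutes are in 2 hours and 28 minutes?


Hours: 2
Minutes: 28
Convert hours to minutes: 2 x 60 = 120
Add remaining minutes: 120 + 28 = 148

148


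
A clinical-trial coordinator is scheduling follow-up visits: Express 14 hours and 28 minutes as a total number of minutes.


Hours: 14
Extra minutes: 28
Minutes per hour: 60
Hours to minutes: 14 x 60 = 840
Total: 840 + 28 = 868

868


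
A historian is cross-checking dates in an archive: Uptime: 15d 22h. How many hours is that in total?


Days: 15
Extra hours: 22
Hours per day: 24
Days to hours: 15 x 24 = 360
Total: 360 + 22 = 382

382


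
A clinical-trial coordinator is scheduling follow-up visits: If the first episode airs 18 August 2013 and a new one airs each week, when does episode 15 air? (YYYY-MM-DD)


First occurrence: 2013-08-18 (occurrence 1)
Each occurrence is 7 days after the previous.
Occurrence 15 is 14 weeks after the first.
14 weeks = 98 days
2013-08-18 + 98 days = 2013-11-24

2013-11-24


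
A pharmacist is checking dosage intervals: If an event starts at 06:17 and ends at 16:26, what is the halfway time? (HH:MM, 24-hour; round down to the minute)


Start time: 06:17 = 377 minutes from midnight
End time: 16:26 = 986 minutes from midnight
Sum: 377 + 986 = 1363
Midpoint: 1363 / 2 = 681 minutes
Convert: 681 / 60 = 11 hours, 21 minutes
Result: 11:21

11:21


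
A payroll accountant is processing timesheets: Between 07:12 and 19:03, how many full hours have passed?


Start: 07:12
End: 19:03
Hour difference: 19 - 7 = 12 hours
Minute difference: 3 - 12 = -9 minutes
Total minutes: 711
Complete hours: 711 / 60 = 11 (remainder 51)

11


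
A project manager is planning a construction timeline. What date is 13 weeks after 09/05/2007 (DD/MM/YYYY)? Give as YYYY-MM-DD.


Start: 2007-05-09
Weeks to add: 13
Convert to days: 13 x 7 = 91 days
Add 91 days to 2007-05-09
Result: 2007-08-08

2007-08-08


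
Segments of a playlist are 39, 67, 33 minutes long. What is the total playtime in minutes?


Durations: 39, 67, 33
Running sum: 39
+ 67 = 106
+ 33 = 139
Total duration: 139 minutes
That is 2 hours and 19 minutes

139


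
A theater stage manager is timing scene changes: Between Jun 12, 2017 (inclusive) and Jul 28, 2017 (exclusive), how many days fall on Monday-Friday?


Start: 2017-06-12 (Monday)
End (exclusive): 2017-07-28 (Friday)
Total calendar days: 46
Full weeks: 46 // 7 = 6 -> 30 weekdays
Remaining 4 days starting on Monday:
  Mon(w), Tue(w), Wed(w), Thu(w) -> 4 weekdays
Total business days: 30 + 4 = 34

34


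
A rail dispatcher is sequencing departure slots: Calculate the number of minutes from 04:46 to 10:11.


Start time: 04:46 = 286 minutes from midnight
End time: 10:11 = 611 minutes from midnight
Difference: 611 - 286 = 325 minutes
That is 5 hours and 25 minutes

325


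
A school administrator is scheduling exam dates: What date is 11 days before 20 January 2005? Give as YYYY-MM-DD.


Start: 2005-01-20
Subtracting 11 days
Days already passed in January: 20
Result: 2005-01-09

2005-01-09


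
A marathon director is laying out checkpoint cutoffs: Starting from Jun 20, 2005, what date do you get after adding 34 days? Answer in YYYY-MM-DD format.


Start: 2005-06-20
Adding 34 days
Days remaining in June: 10
After June: 24 days still to add
July 2005 has 31 days, need 24
Result: 2005-07-24

2005-07-24


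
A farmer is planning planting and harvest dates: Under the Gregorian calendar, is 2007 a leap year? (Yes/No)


Year: 2007
Divisible by 4? 2007 / 4 = 501.75 -> No
Not divisible by 4, so NOT a leap year

No


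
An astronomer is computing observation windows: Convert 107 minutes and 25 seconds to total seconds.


Minutes: 107
Extra seconds: 25
Seconds per minute: 60
Minutes to seconds: 107 x 60 = 6420
Total: 6420 + 25 = 6445

6445


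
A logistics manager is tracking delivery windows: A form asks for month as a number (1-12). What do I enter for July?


Calendar month order:
6. June
7. July <--
8. August
July is month number 7

7


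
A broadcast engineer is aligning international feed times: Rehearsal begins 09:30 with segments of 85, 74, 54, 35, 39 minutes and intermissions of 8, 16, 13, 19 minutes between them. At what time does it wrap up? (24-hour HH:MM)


Start: 09:30 = 570 min from midnight
  after task 1 (85 min): 10:55
  after break (8 min): 11:03
  after task 2 (74 min): 12:17
  after break (16 min): 12:33
  after task 3 (54 min): 13:27
  after break (13 min): 13:40
  after task 4 (35 min): 14:15
  after break (19 min): 14:34
  after task 5 (39 min): 15:13
Total elapsed: 343 minutes
End time: 15:13

15:13


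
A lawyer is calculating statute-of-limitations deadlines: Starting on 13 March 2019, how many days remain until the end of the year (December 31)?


Start: March 13, 2019
End: December 31, 2019
Days left in March: 18
April: 30
May: 31
June: 30
July: 31
... plus remaining months
Sum of remaining months: 275
Total: 18 + 275 = 293

293


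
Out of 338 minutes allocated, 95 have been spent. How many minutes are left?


Total budget: 338 minutes
Time used: 95 minutes
Remaining: 338 - 95 = 243 minutes
Percent used: 28.1%
Percent remaining: 71.9%

243


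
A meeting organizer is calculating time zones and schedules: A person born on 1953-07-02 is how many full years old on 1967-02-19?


Birth: 1953-07-02
Reference: 1967-02-19
Year difference: 1967 - 1953 = 14
Has birthday (07-02) occurred by 02-19? No
Birthday not yet reached this year -> subtract 1
Age in full years: 13

13


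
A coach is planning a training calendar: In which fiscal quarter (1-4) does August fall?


Month: August (month 8)
Q1: January-March (months 1-3)
Q2: April-June (months 4-6)
Q3: July-September (months 7-9)
Q4: October-December (months 10-12)
Month 8 falls in Q3

3


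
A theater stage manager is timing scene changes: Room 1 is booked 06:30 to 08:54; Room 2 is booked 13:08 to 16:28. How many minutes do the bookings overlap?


Interval A: [390, 534] minutes from midnight
Interval B: [788, 988] minutes from midnight
Overlap start = max(390, 788) = 788
Overlap end = min(534, 988) = 534
End <= start, so the intervals do not overlap: 0 minutes

0


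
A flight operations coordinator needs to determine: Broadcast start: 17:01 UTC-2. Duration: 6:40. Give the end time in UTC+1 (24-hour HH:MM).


Start: 17:01 in UTC-2
Step 1 - add duration:
  minutes: 1 + 40 = 41
  hours: 17 + 6 + 0 = 23
  end in UTC-2: 23:41
Step 2 - convert UTC-2 -> UTC+1:
  offset difference: 1 - (-2) = 3 hours
  23 + (3) = 26 -> mod 24 = 2
Result: 02:41 in UTC+1

02:41


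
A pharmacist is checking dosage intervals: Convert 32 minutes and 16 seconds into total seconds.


Minutes: 32
Seconds: 16
Convert minutes to seconds: 32 x 60 = 1920
Add remaining seconds: 1920 + 16 = 1936

1936


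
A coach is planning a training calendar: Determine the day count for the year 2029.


Year: 2029
Check leap year rules:
Divisible by 4? No
2029 is not a leap year
Days: 365

365


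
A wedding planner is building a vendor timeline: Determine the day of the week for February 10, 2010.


Date: 2010-02-10
January 1, 2010 is a Friday
Day of year: 41
Offset from Jan 1: 40 days
40 mod 7 = 5
Result: Wednesday

Wednesday


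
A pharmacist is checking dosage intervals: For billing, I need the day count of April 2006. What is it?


Month: April
Year: 2006
April is a 30-day month
Total: 30 days

30


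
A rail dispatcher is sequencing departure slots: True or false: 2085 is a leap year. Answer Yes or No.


Year: 2085
Divisible by 4? 2085 / 4 = 521.25 -> No
Not divisible by 4, so NOT a leap year

No


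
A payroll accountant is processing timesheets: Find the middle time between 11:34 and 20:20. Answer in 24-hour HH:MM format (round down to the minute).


Start time: 11:34 = 694 minutes from midnight
End time: 20:20 = 1220 minutes from midnight
Sum: 694 + 1220 = 1914
Midpoint: 1914 / 2 = 957 minutes
Convert: 957 / 60 = 15 hours, 57 minutes
Result: 15:57

15:57


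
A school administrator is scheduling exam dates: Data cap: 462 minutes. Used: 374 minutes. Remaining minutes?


Total budget: 462 minutes
Time used: 374 minutes
Remaining: 462 - 374 = 88 minutes
Percent used: 81.0%
Percent remaining: 19.0%

88


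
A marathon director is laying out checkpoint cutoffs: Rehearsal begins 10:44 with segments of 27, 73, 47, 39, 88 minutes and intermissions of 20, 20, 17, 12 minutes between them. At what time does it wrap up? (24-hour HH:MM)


Start: 10:44 = 644 min from midnight
  after task 1 (27 min): 11:11
  after break (20 min): 11:31
  after task 2 (73 min): 12:44
  after break (20 min): 13:04
  after task 3 (47 min): 13:51
  after break (17 min): 14:08
  after task 4 (39 min): 14:47
  after break (12 min): 14:59
  after task 5 (88 min): 16:27
Total elapsed: 343 minutes
End time: 16:27

16:27


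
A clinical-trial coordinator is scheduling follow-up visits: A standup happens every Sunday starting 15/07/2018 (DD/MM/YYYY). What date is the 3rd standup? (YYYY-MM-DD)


First occurrence: 2018-07-15 (occurrence 1)
Each occurrence is 7 days after the previous.
Occurrence 3 is 2 weeks after the first.
2 weeks = 14 days
2018-07-15 + 14 days = 2018-07-29

2018-07-29


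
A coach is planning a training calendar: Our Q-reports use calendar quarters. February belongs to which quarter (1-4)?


Month: February (month 2)
Q1: January-March (months 1-3)
Q2: April-June (months 4-6)
Q3: July-September (months 7-9)
Q4: October-December (months 10-12)
Month 2 falls in Q1

1


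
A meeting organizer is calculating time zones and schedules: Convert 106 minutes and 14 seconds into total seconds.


Minutes: 106
Seconds: 14
Convert minutes to seconds: 106 x 60 = 6360
Add remaining seconds: 6360 + 14 = 6374

6374


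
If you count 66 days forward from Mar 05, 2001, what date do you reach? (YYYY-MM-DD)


Start: 2001-03-05
Adding 66 days
Days remaining in March: 26
After March: 40 days still to add
April 2001: 30 days, 10 remaining
May 2001 has 31 days, need 10
Result: 2001-05-10

2001-05-10


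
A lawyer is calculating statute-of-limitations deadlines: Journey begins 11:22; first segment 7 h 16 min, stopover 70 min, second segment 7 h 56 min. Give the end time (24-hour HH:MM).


Depart: 11:22
Leg 1: +436 min -> 18:38
Layover: +70 min -> 19:48
Leg 2: +476 min -> 03:44
Total travel: 982 minutes = 16h 22m
Arrival: 03:44

03:44


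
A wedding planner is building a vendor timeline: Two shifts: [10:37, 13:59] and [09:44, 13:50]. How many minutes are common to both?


Interval A: [637, 839] minutes from midnight
Interval B: [584, 830] minutes from midnight
Overlap start = max(637, 584) = 637
Overlap end = min(839, 830) = 830
Overlap = 830 - 637 = 193 minutes

193


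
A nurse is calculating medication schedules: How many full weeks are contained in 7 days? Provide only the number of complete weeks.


Total days: 7
Days per week: 7
Division: 7 / 7 = 1 remainder 0
Complete weeks: 1
Remaining days: 0

1


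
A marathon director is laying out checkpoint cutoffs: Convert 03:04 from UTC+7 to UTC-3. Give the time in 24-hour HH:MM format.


Local time: 03:04 at UTC+7 (offset 7h)
Target zone: UTC-3 (offset -3h)
Difference: -3 - (7) = -10 hours
Calculation: 3 + (-10) = -7
Wraparound: (-7) mod 24 = 17
Result: 17:04

17:04


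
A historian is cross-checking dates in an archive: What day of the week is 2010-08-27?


Date: 2010-08-27
January 1, 2010 is a Friday
Day of year: 239
Offset from Jan 1: 238 days
238 mod 7 = 0
Result: Friday

Friday


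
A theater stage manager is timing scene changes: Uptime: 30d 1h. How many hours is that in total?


Days: 30
Extra hours: 1
Hours per day: 24
Days to hours: 30 x 24 = 720
Total: 720 + 1 = 721

721


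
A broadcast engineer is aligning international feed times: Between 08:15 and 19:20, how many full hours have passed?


Start: 08:15
End: 19:20
Hour difference: 19 - 8 = 11 hours
Minute difference: 20 - 15 = 5 minutes
Total minutes: 665
Complete hours: 665 / 60 = 11 (remainder 5)

11


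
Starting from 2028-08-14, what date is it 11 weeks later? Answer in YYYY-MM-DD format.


Start: 2028-08-14
Weeks to add: 11
Convert to days: 11 x 7 = 77 days
Add 77 days to 2028-08-14
Result: 2028-10-30

2028-10-30


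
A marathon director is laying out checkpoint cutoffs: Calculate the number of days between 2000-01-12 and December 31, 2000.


Start: January 12, 2000
End: December 31, 2000
Days left in January: 19
February: 29
March: 31
April: 30
May: 31
... plus remaining months
Sum of remaining months: 335
Total: 19 + 335 = 354

354


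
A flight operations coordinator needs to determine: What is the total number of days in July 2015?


Month: July
Year: 2015
July is a 31-day month
Total: 31 days

31


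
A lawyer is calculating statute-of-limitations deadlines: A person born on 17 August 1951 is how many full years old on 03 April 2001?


Birth: 1951-08-17
Reference: 2001-04-03
Year difference: 2001 - 1951 = 50
Has birthday (08-17) occurred by 04-03? No
Birthday not yet reached this year -> subtract 1
Age in full years: 49

49


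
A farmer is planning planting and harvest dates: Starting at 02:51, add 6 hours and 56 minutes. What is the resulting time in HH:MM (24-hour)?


Start time: 02:51
Adding: 6 hours 56 minutes
Minutes: 51 + 56 = 107
Minute overflow: 107 >= 60, so carry 1 hour, minutes = 47
Hours: 2 + 6 + 1 = 9
Result: 09:47

09:47


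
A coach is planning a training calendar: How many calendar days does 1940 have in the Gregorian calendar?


Year: 1940
Check leap year rules:
Divisible by 4? Yes
Divisible by 100? No
1940 is a leap year
Days: 366

366


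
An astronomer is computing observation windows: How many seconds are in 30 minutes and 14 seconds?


Minutes: 30
Extra seconds: 14
Seconds per minute: 60
Minutes to seconds: 30 x 60 = 1800
Total: 1800 + 14 = 1814

1814


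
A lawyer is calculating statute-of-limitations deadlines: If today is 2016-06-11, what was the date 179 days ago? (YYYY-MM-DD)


Start: 2016-06-11
Subtracting 179 days
Days already passed in June: 11
After going back through June: 168 more days to subtract
May 2016: 31 days, 137 remaining
April 2016: 30 days, 107 remaining
March 2016: 31 days, 76 remaining
February 2016: 29 days, 47 remaining
Result: 2015-12-15

2015-12-15


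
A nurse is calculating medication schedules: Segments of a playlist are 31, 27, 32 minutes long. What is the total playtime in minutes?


Durations: 31, 27, 32
Running sum: 31
+ 27 = 58
+ 32 = 90
Total duration: 90 minutes
That is 1 hours and 30 minutes

90


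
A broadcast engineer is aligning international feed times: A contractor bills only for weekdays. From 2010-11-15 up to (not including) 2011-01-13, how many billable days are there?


Start: 2010-11-15 (Monday)
End (exclusive): 2011-01-13 (Thursday)
Total calendar days: 59
Full weeks: 59 // 7 = 8 -> 40 weekdays
Remaining 3 days starting on Monday:
  Mon(w), Tue(w), Wed(w) -> 3 weekdays
Total business days: 40 + 3 = 43

43


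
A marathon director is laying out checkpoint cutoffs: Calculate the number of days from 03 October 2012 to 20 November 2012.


Start date: 2012-10-03
End date: 2012-11-20
Oct 2012: +29 days
Nov 2012: +19 days
Total: 48 days

48


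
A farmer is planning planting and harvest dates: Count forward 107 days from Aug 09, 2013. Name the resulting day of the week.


Start: 2013-08-09 (Friday)
Step 1 - find target date: add 107 days
  2013-08-09 + 107 days = 2013-11-24
Step 2 - day of week:
  107 mod 7 = 2
  Friday + 2 days -> Sunday
Result: Sunday (2013-11-24)

Sunday


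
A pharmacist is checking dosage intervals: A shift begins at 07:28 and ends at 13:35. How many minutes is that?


Start time: 07:28 = 448 minutes from midnight
End time: 13:35 = 815 minutes from midnight
Difference: 815 - 448 = 367 minutes
That is 6 hours and 7 minutes

367


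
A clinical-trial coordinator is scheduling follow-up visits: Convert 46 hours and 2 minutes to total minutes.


Hours: 46
Minutes: 2
Convert hours to minutes: 46 x 60 = 2760
Add remaining minutes: 2760 + 2 = 2762

2762


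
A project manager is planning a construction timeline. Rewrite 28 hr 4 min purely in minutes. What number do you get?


Hours: 28
Extra minutes: 4
Minutes per hour: 60
Hours to minutes: 28 x 60 = 1680
Total: 1680 + 4 = 1684

1684


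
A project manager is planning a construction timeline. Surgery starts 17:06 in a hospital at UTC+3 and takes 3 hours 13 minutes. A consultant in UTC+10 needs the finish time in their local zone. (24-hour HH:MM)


Start: 17:06 in UTC+3
Step 1 - add duration:
  minutes: 6 + 13 = 19
  hours: 17 + 3 + 0 = 20
  end in UTC+3: 20:19
Step 2 - convert UTC+3 -> UTC+10:
  offset difference: 10 - (3) = 7 hours
  20 + (7) = 27 -> mod 24 = 3
Result: 03:19 in UTC+10

03:19


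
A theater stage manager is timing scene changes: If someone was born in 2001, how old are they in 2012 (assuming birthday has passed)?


Birth year: 2001
Current year: 2012
Age = current year - birth year
Age = 2012 - 2001 = 11

11


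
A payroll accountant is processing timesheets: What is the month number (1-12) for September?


Calendar month order:
8. August
9. September <--
10. October
September is month number 9

9
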